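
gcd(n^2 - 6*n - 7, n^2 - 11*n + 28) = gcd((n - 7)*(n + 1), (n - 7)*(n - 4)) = n - 7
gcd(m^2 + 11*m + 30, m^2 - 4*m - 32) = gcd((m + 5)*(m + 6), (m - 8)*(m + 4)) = 1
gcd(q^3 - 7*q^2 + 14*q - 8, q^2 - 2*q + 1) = q - 1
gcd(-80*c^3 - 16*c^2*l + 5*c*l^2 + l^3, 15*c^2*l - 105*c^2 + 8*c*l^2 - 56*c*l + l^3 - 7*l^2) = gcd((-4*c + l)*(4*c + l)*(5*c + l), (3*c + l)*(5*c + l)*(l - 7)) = 5*c + l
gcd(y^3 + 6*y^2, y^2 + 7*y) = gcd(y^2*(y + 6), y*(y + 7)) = y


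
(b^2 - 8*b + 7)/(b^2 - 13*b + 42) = (b - 1)/(b - 6)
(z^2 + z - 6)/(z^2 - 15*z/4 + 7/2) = 4*(z + 3)/(4*z - 7)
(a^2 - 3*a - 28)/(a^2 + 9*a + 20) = (a - 7)/(a + 5)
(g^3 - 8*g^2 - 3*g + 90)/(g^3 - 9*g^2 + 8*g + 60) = (g + 3)/(g + 2)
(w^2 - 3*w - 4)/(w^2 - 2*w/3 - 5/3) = 3*(w - 4)/(3*w - 5)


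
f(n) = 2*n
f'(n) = 2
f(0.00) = 0.00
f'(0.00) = 2.00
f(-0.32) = -0.64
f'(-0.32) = 2.00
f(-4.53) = -9.06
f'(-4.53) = 2.00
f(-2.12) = -4.24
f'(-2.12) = 2.00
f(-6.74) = -13.48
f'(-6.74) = 2.00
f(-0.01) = -0.02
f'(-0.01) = 2.00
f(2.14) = 4.28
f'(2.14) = 2.00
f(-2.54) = -5.08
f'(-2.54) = 2.00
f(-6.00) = -12.00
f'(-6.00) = 2.00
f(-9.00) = -18.00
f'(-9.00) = 2.00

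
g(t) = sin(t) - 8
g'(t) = cos(t)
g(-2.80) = -8.33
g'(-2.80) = -0.94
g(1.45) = -7.01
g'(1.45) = 0.12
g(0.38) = -7.63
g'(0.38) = 0.93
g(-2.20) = -8.81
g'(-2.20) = -0.59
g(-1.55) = -9.00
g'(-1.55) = 0.02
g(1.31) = -7.03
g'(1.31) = 0.26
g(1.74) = -7.01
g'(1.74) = -0.17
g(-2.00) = -8.91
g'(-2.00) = -0.42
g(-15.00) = -8.65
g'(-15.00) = -0.76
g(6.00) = -8.28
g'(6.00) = 0.96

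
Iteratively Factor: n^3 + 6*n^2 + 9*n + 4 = (n + 4)*(n^2 + 2*n + 1) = (n + 1)*(n + 4)*(n + 1)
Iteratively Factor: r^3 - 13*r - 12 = (r - 4)*(r^2 + 4*r + 3) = (r - 4)*(r + 1)*(r + 3)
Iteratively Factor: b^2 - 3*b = (b - 3)*(b)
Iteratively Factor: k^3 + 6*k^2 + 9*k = (k + 3)*(k^2 + 3*k) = (k + 3)^2*(k)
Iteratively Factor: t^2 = (t)*(t)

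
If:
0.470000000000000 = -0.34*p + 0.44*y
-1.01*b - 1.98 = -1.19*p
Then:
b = 1.52475247524752*y - 3.58910891089109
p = 1.29411764705882*y - 1.38235294117647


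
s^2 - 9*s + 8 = (s - 8)*(s - 1)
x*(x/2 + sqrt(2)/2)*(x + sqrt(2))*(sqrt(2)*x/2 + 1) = sqrt(2)*x^4/4 + 3*x^3/2 + 3*sqrt(2)*x^2/2 + x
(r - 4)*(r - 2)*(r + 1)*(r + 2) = r^4 - 3*r^3 - 8*r^2 + 12*r + 16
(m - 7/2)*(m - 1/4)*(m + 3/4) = m^3 - 3*m^2 - 31*m/16 + 21/32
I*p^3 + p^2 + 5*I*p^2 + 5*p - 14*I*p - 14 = (p - 2)*(p + 7)*(I*p + 1)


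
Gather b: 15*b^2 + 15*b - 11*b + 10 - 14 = 15*b^2 + 4*b - 4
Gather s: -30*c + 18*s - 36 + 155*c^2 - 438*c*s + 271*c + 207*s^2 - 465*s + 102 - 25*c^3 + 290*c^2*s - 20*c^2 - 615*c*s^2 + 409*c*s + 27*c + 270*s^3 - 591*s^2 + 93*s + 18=-25*c^3 + 135*c^2 + 268*c + 270*s^3 + s^2*(-615*c - 384) + s*(290*c^2 - 29*c - 354) + 84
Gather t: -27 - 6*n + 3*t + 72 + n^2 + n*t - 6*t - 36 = n^2 - 6*n + t*(n - 3) + 9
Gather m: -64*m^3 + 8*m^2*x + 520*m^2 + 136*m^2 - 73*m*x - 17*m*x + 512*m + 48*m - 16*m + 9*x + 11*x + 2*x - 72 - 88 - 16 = -64*m^3 + m^2*(8*x + 656) + m*(544 - 90*x) + 22*x - 176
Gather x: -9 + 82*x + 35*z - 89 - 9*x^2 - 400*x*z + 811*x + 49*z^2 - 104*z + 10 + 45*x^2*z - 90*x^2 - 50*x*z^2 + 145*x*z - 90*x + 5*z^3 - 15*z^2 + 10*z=x^2*(45*z - 99) + x*(-50*z^2 - 255*z + 803) + 5*z^3 + 34*z^2 - 59*z - 88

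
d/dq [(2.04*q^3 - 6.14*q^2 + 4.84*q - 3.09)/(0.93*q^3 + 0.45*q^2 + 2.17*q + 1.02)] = (6.6282*q^4 - 0.148799999999998*q^3 - 0.638300000000001*q^2 - 9.7446*q + 11.6421)/(0.8649*q^6 + 0.837*q^5 + 4.2387*q^4 + 3.8502*q^3 + 5.6269*q^2 + 4.4268*q + 1.0404)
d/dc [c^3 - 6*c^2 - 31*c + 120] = 3*c^2 - 12*c - 31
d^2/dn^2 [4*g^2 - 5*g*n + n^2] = 2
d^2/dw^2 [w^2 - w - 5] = 2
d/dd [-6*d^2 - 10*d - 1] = -12*d - 10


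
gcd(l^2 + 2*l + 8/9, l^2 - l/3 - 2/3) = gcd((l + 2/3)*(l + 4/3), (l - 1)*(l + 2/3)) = l + 2/3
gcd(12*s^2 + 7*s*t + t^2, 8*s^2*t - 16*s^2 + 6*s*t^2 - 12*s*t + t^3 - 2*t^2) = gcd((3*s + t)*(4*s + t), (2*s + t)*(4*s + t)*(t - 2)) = 4*s + t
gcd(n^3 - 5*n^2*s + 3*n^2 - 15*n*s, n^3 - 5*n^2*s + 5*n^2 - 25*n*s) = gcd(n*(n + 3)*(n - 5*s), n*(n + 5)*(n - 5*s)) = -n^2 + 5*n*s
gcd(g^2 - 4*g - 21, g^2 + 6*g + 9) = g + 3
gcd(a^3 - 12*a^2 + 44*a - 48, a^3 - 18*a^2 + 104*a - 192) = a^2 - 10*a + 24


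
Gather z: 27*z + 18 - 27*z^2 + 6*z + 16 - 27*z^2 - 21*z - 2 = -54*z^2 + 12*z + 32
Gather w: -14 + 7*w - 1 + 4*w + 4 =11*w - 11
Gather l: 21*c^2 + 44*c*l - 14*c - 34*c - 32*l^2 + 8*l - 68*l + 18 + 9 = 21*c^2 - 48*c - 32*l^2 + l*(44*c - 60) + 27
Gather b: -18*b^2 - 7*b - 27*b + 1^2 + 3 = -18*b^2 - 34*b + 4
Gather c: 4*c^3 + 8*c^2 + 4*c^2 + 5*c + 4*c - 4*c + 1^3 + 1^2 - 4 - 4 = 4*c^3 + 12*c^2 + 5*c - 6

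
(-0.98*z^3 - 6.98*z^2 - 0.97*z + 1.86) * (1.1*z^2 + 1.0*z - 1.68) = -1.078*z^5 - 8.658*z^4 - 6.4006*z^3 + 12.8024*z^2 + 3.4896*z - 3.1248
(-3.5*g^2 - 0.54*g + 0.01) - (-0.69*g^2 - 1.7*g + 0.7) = -2.81*g^2 + 1.16*g - 0.69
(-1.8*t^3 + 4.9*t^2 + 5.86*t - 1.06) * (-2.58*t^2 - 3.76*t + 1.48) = 4.644*t^5 - 5.874*t^4 - 36.2068*t^3 - 12.0468*t^2 + 12.6584*t - 1.5688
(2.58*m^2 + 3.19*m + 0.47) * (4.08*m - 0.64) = 10.5264*m^3 + 11.364*m^2 - 0.124*m - 0.3008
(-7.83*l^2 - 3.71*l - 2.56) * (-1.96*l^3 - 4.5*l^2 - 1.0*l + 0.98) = 15.3468*l^5 + 42.5066*l^4 + 29.5426*l^3 + 7.5566*l^2 - 1.0758*l - 2.5088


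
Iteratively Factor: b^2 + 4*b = (b)*(b + 4)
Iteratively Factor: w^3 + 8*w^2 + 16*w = (w + 4)*(w^2 + 4*w) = w*(w + 4)*(w + 4)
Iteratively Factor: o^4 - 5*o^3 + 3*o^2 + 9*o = (o - 3)*(o^3 - 2*o^2 - 3*o) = o*(o - 3)*(o^2 - 2*o - 3) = o*(o - 3)*(o + 1)*(o - 3)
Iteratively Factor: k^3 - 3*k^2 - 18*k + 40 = (k - 2)*(k^2 - k - 20) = (k - 5)*(k - 2)*(k + 4)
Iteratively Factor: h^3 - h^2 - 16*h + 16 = (h + 4)*(h^2 - 5*h + 4) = (h - 1)*(h + 4)*(h - 4)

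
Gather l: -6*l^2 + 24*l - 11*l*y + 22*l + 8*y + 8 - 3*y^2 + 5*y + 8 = -6*l^2 + l*(46 - 11*y) - 3*y^2 + 13*y + 16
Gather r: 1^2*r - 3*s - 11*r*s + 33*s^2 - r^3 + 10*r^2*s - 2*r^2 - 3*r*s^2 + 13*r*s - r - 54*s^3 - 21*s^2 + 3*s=-r^3 + r^2*(10*s - 2) + r*(-3*s^2 + 2*s) - 54*s^3 + 12*s^2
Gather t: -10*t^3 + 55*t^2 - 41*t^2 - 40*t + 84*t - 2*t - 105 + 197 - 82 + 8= -10*t^3 + 14*t^2 + 42*t + 18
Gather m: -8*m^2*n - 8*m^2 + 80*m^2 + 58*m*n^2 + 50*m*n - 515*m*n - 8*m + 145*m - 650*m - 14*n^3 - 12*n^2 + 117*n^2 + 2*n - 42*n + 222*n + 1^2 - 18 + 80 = m^2*(72 - 8*n) + m*(58*n^2 - 465*n - 513) - 14*n^3 + 105*n^2 + 182*n + 63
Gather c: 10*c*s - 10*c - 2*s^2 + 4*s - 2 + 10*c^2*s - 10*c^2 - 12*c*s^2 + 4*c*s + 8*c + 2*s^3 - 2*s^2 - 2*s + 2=c^2*(10*s - 10) + c*(-12*s^2 + 14*s - 2) + 2*s^3 - 4*s^2 + 2*s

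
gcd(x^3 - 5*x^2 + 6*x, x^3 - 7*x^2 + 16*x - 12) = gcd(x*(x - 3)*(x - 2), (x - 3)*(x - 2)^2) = x^2 - 5*x + 6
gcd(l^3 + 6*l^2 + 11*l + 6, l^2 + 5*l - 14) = 1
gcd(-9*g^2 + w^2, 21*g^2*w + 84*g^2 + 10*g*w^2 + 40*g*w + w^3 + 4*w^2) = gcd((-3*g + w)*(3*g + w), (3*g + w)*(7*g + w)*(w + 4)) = 3*g + w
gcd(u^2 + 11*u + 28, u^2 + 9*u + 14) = u + 7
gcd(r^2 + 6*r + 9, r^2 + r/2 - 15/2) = r + 3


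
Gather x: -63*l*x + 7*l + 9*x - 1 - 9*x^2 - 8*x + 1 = 7*l - 9*x^2 + x*(1 - 63*l)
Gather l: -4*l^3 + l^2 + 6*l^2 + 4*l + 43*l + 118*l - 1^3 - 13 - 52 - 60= -4*l^3 + 7*l^2 + 165*l - 126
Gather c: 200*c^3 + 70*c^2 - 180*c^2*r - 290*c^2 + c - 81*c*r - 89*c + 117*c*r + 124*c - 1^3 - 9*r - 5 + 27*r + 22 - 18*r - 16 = 200*c^3 + c^2*(-180*r - 220) + c*(36*r + 36)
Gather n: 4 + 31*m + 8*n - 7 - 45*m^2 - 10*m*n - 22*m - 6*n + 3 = -45*m^2 + 9*m + n*(2 - 10*m)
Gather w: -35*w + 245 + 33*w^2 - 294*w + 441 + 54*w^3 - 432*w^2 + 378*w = 54*w^3 - 399*w^2 + 49*w + 686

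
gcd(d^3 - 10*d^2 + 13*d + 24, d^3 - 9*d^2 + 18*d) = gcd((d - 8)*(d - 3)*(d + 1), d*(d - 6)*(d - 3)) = d - 3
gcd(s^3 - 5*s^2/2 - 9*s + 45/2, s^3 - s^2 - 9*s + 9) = s^2 - 9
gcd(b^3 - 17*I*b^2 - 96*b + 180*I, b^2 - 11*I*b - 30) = b^2 - 11*I*b - 30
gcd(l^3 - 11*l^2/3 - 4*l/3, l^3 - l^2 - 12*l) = l^2 - 4*l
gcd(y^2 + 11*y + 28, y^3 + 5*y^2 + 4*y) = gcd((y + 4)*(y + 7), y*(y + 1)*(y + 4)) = y + 4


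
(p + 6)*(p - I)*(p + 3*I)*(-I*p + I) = -I*p^4 + 2*p^3 - 5*I*p^3 + 10*p^2 + 3*I*p^2 - 12*p - 15*I*p + 18*I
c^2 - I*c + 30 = (c - 6*I)*(c + 5*I)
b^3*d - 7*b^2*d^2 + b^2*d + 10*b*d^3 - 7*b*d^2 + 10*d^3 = (b - 5*d)*(b - 2*d)*(b*d + d)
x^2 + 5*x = x*(x + 5)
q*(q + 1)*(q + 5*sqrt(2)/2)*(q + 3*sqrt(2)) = q^4 + q^3 + 11*sqrt(2)*q^3/2 + 11*sqrt(2)*q^2/2 + 15*q^2 + 15*q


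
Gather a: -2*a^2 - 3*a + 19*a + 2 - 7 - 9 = -2*a^2 + 16*a - 14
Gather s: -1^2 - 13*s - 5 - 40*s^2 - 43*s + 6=-40*s^2 - 56*s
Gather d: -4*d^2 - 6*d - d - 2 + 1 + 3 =-4*d^2 - 7*d + 2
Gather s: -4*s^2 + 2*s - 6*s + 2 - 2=-4*s^2 - 4*s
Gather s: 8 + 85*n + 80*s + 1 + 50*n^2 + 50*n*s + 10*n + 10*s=50*n^2 + 95*n + s*(50*n + 90) + 9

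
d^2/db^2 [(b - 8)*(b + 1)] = 2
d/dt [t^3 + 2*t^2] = t*(3*t + 4)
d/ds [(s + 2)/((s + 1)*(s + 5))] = (-s^2 - 4*s - 7)/(s^4 + 12*s^3 + 46*s^2 + 60*s + 25)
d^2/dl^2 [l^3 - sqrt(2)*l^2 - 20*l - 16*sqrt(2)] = 6*l - 2*sqrt(2)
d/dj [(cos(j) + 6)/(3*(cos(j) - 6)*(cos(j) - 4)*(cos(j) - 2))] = 2*(cos(j)^3 + 3*cos(j)^2 - 72*cos(j) + 156)*sin(j)/(3*(cos(j) - 6)^2*(cos(j) - 4)^2*(cos(j) - 2)^2)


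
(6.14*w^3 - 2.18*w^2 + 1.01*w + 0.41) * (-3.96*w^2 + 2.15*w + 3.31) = -24.3144*w^5 + 21.8338*w^4 + 11.6368*w^3 - 6.6679*w^2 + 4.2246*w + 1.3571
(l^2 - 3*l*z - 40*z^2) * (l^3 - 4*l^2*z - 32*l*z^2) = l^5 - 7*l^4*z - 60*l^3*z^2 + 256*l^2*z^3 + 1280*l*z^4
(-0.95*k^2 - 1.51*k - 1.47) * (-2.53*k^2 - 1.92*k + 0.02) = 2.4035*k^4 + 5.6443*k^3 + 6.5993*k^2 + 2.7922*k - 0.0294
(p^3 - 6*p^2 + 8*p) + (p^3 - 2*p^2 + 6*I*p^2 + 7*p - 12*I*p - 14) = 2*p^3 - 8*p^2 + 6*I*p^2 + 15*p - 12*I*p - 14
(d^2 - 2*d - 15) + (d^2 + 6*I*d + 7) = 2*d^2 - 2*d + 6*I*d - 8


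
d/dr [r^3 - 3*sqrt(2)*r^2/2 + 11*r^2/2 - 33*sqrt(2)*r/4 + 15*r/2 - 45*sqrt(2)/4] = 3*r^2 - 3*sqrt(2)*r + 11*r - 33*sqrt(2)/4 + 15/2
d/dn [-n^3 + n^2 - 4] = n*(2 - 3*n)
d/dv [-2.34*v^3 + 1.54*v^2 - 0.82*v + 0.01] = -7.02*v^2 + 3.08*v - 0.82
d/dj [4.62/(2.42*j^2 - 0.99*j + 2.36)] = (4.5738 - 22.3608*j)/(2.42*j^2 - 0.99*j + 2.36)^2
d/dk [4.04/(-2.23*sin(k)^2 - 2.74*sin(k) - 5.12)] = (18.0184*sin(k) + 11.0696)*cos(k)/(2.23*sin(k)^2 + 2.74*sin(k) + 5.12)^2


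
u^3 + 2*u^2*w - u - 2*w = (u - 1)*(u + 1)*(u + 2*w)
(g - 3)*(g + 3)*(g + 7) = g^3 + 7*g^2 - 9*g - 63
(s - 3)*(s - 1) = s^2 - 4*s + 3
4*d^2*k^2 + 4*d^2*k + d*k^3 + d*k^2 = k*(4*d + k)*(d*k + d)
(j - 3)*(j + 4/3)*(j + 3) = j^3 + 4*j^2/3 - 9*j - 12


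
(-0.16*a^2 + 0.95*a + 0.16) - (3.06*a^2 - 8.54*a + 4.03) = -3.22*a^2 + 9.49*a - 3.87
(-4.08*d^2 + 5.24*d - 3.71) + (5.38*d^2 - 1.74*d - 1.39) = 1.3*d^2 + 3.5*d - 5.1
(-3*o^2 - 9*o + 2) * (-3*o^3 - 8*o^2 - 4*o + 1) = 9*o^5 + 51*o^4 + 78*o^3 + 17*o^2 - 17*o + 2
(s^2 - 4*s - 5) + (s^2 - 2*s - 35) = 2*s^2 - 6*s - 40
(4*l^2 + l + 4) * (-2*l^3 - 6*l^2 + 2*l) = -8*l^5 - 26*l^4 - 6*l^3 - 22*l^2 + 8*l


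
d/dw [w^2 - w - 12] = 2*w - 1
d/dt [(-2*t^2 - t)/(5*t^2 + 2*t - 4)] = (t^2 + 16*t + 4)/(25*t^4 + 20*t^3 - 36*t^2 - 16*t + 16)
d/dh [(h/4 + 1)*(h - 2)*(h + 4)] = 3*h*(h/4 + 1)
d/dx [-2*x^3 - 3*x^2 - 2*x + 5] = -6*x^2 - 6*x - 2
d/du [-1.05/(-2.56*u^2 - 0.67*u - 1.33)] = (-5.376*u - 0.7035)/(2.56*u^2 + 0.67*u + 1.33)^2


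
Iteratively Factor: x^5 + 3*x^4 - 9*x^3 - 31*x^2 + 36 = (x + 2)*(x^4 + x^3 - 11*x^2 - 9*x + 18) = (x - 1)*(x + 2)*(x^3 + 2*x^2 - 9*x - 18) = (x - 3)*(x - 1)*(x + 2)*(x^2 + 5*x + 6) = (x - 3)*(x - 1)*(x + 2)^2*(x + 3)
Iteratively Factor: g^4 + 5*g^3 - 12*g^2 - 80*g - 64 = (g + 1)*(g^3 + 4*g^2 - 16*g - 64) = (g + 1)*(g + 4)*(g^2 - 16) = (g - 4)*(g + 1)*(g + 4)*(g + 4)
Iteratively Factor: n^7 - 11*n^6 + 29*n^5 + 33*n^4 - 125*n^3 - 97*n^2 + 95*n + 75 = (n + 1)*(n^6 - 12*n^5 + 41*n^4 - 8*n^3 - 117*n^2 + 20*n + 75) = (n + 1)^2*(n^5 - 13*n^4 + 54*n^3 - 62*n^2 - 55*n + 75) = (n - 5)*(n + 1)^2*(n^4 - 8*n^3 + 14*n^2 + 8*n - 15) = (n - 5)*(n - 1)*(n + 1)^2*(n^3 - 7*n^2 + 7*n + 15) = (n - 5)*(n - 1)*(n + 1)^3*(n^2 - 8*n + 15) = (n - 5)^2*(n - 1)*(n + 1)^3*(n - 3)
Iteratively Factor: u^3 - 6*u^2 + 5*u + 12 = (u - 3)*(u^2 - 3*u - 4) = (u - 4)*(u - 3)*(u + 1)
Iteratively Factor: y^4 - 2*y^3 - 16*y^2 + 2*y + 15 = (y + 1)*(y^3 - 3*y^2 - 13*y + 15) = (y - 1)*(y + 1)*(y^2 - 2*y - 15) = (y - 5)*(y - 1)*(y + 1)*(y + 3)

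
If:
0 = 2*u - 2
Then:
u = 1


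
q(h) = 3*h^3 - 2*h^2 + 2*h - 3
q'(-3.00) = 95.00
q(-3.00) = -108.00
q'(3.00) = 71.00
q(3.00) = 66.00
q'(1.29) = 11.82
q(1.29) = 2.69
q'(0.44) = 1.98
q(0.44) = -2.25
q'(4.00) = 130.00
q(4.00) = 165.00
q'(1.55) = 17.42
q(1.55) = 6.47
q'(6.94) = 407.71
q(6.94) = 917.32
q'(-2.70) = 78.41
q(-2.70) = -82.03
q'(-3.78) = 145.72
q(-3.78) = -201.17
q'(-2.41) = 63.91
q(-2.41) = -61.43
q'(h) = 9*h^2 - 4*h + 2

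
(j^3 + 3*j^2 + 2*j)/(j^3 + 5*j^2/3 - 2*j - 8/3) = 3*j/(3*j - 4)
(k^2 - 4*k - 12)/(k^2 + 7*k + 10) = (k - 6)/(k + 5)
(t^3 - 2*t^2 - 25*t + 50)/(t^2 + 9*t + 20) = (t^2 - 7*t + 10)/(t + 4)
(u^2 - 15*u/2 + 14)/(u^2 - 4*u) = (u - 7/2)/u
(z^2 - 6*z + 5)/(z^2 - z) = (z - 5)/z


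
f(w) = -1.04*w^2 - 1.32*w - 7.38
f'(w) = -2.08*w - 1.32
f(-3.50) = -15.50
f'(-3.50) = 5.96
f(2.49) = -17.11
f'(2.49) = -6.50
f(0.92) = -9.47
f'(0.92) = -3.23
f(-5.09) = -27.61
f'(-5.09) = 9.27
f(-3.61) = -16.17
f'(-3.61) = 6.19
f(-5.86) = -35.36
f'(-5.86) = 10.87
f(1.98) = -14.07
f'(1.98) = -5.44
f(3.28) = -22.90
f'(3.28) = -8.14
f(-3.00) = -12.78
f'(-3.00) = 4.92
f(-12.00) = -141.30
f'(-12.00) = 23.64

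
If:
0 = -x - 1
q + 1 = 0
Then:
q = -1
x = -1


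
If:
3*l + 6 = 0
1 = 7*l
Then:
No Solution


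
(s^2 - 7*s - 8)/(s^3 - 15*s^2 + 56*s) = (s + 1)/(s*(s - 7))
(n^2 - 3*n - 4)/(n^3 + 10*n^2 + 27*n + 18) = (n - 4)/(n^2 + 9*n + 18)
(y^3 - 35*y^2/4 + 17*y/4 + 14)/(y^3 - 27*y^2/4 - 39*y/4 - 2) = (4*y - 7)/(4*y + 1)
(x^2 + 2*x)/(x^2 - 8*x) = (x + 2)/(x - 8)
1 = 1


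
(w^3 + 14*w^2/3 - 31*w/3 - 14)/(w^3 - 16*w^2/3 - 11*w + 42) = (w^2 + 7*w + 6)/(w^2 - 3*w - 18)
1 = 1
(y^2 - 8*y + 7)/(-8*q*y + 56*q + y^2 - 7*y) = (y - 1)/(-8*q + y)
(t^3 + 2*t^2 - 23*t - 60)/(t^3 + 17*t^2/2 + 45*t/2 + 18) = 2*(t - 5)/(2*t + 3)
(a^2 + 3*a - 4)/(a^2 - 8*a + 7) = (a + 4)/(a - 7)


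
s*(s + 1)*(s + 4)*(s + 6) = s^4 + 11*s^3 + 34*s^2 + 24*s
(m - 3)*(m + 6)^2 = m^3 + 9*m^2 - 108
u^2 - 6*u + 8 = (u - 4)*(u - 2)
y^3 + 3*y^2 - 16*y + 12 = (y - 2)*(y - 1)*(y + 6)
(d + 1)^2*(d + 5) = d^3 + 7*d^2 + 11*d + 5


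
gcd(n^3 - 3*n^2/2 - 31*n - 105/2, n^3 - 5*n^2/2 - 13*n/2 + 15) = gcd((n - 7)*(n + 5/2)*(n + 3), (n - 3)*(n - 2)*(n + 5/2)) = n + 5/2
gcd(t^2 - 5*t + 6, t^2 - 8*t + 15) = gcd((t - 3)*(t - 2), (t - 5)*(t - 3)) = t - 3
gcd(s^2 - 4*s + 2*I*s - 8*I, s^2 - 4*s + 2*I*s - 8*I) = s^2 + s*(-4 + 2*I) - 8*I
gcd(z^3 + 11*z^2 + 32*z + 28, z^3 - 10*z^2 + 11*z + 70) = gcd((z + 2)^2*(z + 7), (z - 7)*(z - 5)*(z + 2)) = z + 2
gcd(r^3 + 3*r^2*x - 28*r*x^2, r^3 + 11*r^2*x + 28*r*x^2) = r^2 + 7*r*x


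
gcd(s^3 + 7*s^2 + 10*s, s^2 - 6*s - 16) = s + 2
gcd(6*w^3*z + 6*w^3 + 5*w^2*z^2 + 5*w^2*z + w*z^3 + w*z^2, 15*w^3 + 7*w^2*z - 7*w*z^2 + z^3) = 1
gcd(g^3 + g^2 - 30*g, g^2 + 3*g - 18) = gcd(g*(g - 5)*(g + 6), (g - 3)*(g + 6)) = g + 6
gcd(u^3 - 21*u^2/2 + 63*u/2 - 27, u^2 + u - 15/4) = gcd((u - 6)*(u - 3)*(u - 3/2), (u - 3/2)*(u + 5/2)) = u - 3/2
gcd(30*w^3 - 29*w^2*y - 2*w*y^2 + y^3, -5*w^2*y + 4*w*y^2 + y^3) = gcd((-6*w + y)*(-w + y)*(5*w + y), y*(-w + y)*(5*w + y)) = -5*w^2 + 4*w*y + y^2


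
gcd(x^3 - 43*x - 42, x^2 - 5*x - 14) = x - 7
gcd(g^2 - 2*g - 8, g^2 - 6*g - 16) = g + 2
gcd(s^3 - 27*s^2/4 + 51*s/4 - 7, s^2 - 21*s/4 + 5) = s - 4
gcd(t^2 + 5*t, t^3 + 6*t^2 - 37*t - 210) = t + 5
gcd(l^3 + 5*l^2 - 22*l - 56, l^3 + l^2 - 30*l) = 1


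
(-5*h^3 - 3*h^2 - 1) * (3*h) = -15*h^4 - 9*h^3 - 3*h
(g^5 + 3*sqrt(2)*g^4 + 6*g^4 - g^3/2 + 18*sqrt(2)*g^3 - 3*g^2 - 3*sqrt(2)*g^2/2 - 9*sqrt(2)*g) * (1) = g^5 + 3*sqrt(2)*g^4 + 6*g^4 - g^3/2 + 18*sqrt(2)*g^3 - 3*g^2 - 3*sqrt(2)*g^2/2 - 9*sqrt(2)*g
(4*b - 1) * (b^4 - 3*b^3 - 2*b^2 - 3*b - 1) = 4*b^5 - 13*b^4 - 5*b^3 - 10*b^2 - b + 1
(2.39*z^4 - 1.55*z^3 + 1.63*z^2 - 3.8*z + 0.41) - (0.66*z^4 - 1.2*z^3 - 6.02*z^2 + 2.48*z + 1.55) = 1.73*z^4 - 0.35*z^3 + 7.65*z^2 - 6.28*z - 1.14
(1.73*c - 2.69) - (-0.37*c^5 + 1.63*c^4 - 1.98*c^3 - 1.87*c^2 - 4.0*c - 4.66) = 0.37*c^5 - 1.63*c^4 + 1.98*c^3 + 1.87*c^2 + 5.73*c + 1.97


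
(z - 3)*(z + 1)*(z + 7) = z^3 + 5*z^2 - 17*z - 21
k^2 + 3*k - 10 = (k - 2)*(k + 5)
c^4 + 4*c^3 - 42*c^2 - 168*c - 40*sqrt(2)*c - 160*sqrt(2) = (c + 4)*(c - 5*sqrt(2))*(c + sqrt(2))*(c + 4*sqrt(2))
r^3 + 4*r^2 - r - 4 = (r - 1)*(r + 1)*(r + 4)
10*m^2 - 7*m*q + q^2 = (-5*m + q)*(-2*m + q)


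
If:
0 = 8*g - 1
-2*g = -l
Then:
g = 1/8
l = 1/4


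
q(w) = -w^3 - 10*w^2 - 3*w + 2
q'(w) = -3*w^2 - 20*w - 3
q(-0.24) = 2.16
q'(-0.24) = 1.63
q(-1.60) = -14.70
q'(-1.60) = 21.32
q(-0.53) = 0.93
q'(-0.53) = 6.76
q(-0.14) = 2.23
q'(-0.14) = -0.26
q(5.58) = -499.85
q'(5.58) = -208.01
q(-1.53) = -13.24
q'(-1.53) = 20.58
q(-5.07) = -109.52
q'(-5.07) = 21.29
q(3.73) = -200.21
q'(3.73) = -119.34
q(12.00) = -3202.00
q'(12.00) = -675.00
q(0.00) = 2.00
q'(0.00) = -3.00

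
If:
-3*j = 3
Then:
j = -1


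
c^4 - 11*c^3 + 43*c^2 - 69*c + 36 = (c - 4)*(c - 3)^2*(c - 1)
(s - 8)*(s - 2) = s^2 - 10*s + 16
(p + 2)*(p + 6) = p^2 + 8*p + 12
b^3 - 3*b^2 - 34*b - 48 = (b - 8)*(b + 2)*(b + 3)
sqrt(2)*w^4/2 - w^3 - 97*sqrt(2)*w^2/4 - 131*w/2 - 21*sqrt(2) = (w - 6*sqrt(2))*(w + sqrt(2))*(w + 7*sqrt(2)/2)*(sqrt(2)*w/2 + 1/2)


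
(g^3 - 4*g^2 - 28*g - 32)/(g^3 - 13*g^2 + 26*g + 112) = (g + 2)/(g - 7)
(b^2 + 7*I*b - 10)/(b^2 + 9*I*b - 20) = (b + 2*I)/(b + 4*I)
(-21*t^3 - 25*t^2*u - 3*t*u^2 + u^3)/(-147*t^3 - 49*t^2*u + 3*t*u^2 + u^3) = (t + u)/(7*t + u)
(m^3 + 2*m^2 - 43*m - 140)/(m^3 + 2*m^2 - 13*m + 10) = (m^2 - 3*m - 28)/(m^2 - 3*m + 2)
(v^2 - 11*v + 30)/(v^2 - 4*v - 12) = (v - 5)/(v + 2)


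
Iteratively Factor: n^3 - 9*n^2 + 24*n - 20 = (n - 5)*(n^2 - 4*n + 4) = (n - 5)*(n - 2)*(n - 2)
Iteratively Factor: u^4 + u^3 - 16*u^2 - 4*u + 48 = (u - 3)*(u^3 + 4*u^2 - 4*u - 16) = (u - 3)*(u + 2)*(u^2 + 2*u - 8) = (u - 3)*(u + 2)*(u + 4)*(u - 2)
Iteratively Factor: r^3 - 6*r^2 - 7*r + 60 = (r + 3)*(r^2 - 9*r + 20) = (r - 4)*(r + 3)*(r - 5)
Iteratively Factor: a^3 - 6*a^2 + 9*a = (a)*(a^2 - 6*a + 9) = a*(a - 3)*(a - 3)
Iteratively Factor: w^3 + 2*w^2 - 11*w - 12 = (w + 1)*(w^2 + w - 12) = (w - 3)*(w + 1)*(w + 4)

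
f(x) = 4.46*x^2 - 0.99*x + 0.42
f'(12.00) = 106.05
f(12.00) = 630.78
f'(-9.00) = -81.27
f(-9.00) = 370.59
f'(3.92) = 33.98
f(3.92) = 65.07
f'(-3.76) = -34.53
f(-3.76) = 67.20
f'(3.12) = 26.84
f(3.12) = 40.75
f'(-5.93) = -53.89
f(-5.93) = 163.13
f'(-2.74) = -25.43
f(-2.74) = 36.62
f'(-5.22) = -47.55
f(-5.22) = 127.12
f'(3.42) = 29.52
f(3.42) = 49.20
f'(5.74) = 50.21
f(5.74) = 141.68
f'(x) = 8.92*x - 0.99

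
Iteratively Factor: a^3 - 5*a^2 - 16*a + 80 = (a - 5)*(a^2 - 16) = (a - 5)*(a + 4)*(a - 4)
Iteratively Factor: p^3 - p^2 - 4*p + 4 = (p - 1)*(p^2 - 4) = (p - 2)*(p - 1)*(p + 2)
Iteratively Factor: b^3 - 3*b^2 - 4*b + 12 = (b - 2)*(b^2 - b - 6) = (b - 3)*(b - 2)*(b + 2)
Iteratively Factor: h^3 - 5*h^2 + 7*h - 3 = (h - 1)*(h^2 - 4*h + 3) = (h - 3)*(h - 1)*(h - 1)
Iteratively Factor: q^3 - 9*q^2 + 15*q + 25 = (q + 1)*(q^2 - 10*q + 25) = (q - 5)*(q + 1)*(q - 5)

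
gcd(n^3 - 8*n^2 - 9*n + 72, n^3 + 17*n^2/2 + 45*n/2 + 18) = n + 3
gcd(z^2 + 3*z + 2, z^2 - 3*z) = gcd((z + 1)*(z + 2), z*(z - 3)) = 1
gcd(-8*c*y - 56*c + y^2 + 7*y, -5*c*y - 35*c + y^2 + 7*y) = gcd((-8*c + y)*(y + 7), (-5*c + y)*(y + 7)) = y + 7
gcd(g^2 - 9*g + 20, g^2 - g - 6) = 1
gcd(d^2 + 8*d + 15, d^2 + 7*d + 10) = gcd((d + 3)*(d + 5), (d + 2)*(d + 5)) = d + 5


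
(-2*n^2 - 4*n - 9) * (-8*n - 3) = 16*n^3 + 38*n^2 + 84*n + 27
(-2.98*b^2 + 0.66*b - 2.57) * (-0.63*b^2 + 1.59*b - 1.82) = 1.8774*b^4 - 5.154*b^3 + 8.0921*b^2 - 5.2875*b + 4.6774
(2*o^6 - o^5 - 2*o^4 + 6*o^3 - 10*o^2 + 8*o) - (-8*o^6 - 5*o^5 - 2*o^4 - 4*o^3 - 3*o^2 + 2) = 10*o^6 + 4*o^5 + 10*o^3 - 7*o^2 + 8*o - 2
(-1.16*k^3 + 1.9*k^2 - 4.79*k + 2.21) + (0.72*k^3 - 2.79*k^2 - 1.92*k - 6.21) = -0.44*k^3 - 0.89*k^2 - 6.71*k - 4.0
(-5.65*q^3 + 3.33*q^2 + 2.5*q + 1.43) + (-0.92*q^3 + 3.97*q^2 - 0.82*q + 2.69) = -6.57*q^3 + 7.3*q^2 + 1.68*q + 4.12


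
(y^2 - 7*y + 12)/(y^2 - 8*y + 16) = (y - 3)/(y - 4)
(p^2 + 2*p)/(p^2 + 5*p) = (p + 2)/(p + 5)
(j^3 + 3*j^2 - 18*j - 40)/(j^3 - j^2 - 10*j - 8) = (j + 5)/(j + 1)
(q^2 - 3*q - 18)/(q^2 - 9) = (q - 6)/(q - 3)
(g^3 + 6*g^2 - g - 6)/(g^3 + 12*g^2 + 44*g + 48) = (g^2 - 1)/(g^2 + 6*g + 8)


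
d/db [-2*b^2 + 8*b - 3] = 8 - 4*b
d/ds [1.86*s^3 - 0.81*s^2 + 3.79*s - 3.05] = 5.58*s^2 - 1.62*s + 3.79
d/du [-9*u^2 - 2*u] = -18*u - 2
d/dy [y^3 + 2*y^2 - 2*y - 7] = 3*y^2 + 4*y - 2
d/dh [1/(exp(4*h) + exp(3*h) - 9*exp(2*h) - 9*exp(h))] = (-4*exp(3*h) - 3*exp(2*h) + 18*exp(h) + 9)*exp(-h)/(exp(3*h) + exp(2*h) - 9*exp(h) - 9)^2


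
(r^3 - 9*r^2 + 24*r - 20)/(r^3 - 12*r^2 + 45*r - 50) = (r - 2)/(r - 5)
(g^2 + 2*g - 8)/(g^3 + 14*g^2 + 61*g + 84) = (g - 2)/(g^2 + 10*g + 21)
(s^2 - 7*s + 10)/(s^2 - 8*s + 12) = (s - 5)/(s - 6)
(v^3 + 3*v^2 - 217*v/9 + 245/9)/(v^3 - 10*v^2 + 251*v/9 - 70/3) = (v + 7)/(v - 6)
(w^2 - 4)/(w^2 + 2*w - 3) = (w^2 - 4)/(w^2 + 2*w - 3)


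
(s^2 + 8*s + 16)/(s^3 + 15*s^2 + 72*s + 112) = 1/(s + 7)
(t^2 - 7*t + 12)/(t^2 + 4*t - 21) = (t - 4)/(t + 7)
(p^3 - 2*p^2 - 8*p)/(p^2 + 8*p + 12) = p*(p - 4)/(p + 6)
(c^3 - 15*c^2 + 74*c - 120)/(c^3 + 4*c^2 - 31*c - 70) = (c^2 - 10*c + 24)/(c^2 + 9*c + 14)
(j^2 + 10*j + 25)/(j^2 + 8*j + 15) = (j + 5)/(j + 3)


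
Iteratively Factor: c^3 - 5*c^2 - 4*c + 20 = (c - 2)*(c^2 - 3*c - 10) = (c - 5)*(c - 2)*(c + 2)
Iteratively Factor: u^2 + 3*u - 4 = (u - 1)*(u + 4)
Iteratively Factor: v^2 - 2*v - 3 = (v + 1)*(v - 3)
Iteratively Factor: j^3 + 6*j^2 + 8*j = (j + 4)*(j^2 + 2*j) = (j + 2)*(j + 4)*(j)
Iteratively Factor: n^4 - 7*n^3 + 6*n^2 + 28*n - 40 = (n - 2)*(n^3 - 5*n^2 - 4*n + 20) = (n - 2)*(n + 2)*(n^2 - 7*n + 10) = (n - 5)*(n - 2)*(n + 2)*(n - 2)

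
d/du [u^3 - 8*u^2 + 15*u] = 3*u^2 - 16*u + 15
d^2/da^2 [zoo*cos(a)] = zoo*cos(a)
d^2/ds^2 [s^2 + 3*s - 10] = 2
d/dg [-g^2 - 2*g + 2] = -2*g - 2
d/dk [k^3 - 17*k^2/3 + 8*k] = 3*k^2 - 34*k/3 + 8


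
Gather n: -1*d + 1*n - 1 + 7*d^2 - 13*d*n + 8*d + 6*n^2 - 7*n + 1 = 7*d^2 + 7*d + 6*n^2 + n*(-13*d - 6)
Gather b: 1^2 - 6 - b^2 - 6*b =-b^2 - 6*b - 5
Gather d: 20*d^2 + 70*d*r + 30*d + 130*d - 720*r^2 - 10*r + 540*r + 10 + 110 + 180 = 20*d^2 + d*(70*r + 160) - 720*r^2 + 530*r + 300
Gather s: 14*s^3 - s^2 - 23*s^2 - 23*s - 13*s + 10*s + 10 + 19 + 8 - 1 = 14*s^3 - 24*s^2 - 26*s + 36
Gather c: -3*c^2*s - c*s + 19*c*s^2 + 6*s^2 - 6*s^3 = -3*c^2*s + c*(19*s^2 - s) - 6*s^3 + 6*s^2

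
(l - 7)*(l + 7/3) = l^2 - 14*l/3 - 49/3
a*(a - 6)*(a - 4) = a^3 - 10*a^2 + 24*a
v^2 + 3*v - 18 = (v - 3)*(v + 6)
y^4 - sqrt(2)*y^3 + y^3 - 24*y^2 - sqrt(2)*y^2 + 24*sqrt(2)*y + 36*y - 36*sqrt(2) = (y - 3)*(y - 2)*(y + 6)*(y - sqrt(2))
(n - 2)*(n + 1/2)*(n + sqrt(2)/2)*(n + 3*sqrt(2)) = n^4 - 3*n^3/2 + 7*sqrt(2)*n^3/2 - 21*sqrt(2)*n^2/4 + 2*n^2 - 7*sqrt(2)*n/2 - 9*n/2 - 3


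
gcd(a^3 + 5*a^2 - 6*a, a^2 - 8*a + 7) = a - 1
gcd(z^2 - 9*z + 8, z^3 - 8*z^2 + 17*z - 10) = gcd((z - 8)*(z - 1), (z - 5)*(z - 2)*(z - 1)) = z - 1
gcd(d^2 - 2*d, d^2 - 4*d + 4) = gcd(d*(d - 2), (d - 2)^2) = d - 2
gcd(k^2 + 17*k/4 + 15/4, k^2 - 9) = k + 3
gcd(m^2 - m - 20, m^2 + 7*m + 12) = m + 4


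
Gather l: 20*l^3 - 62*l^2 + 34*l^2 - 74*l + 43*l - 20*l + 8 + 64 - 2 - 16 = 20*l^3 - 28*l^2 - 51*l + 54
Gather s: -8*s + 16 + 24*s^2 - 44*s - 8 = 24*s^2 - 52*s + 8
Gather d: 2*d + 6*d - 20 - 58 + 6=8*d - 72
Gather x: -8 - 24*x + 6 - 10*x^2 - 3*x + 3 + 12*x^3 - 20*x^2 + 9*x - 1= 12*x^3 - 30*x^2 - 18*x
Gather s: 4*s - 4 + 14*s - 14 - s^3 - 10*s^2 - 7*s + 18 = -s^3 - 10*s^2 + 11*s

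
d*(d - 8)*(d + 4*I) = d^3 - 8*d^2 + 4*I*d^2 - 32*I*d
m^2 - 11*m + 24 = (m - 8)*(m - 3)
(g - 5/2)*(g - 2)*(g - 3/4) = g^3 - 21*g^2/4 + 67*g/8 - 15/4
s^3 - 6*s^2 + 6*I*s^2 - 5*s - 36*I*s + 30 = (s - 6)*(s + I)*(s + 5*I)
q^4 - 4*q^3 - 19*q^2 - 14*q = q*(q - 7)*(q + 1)*(q + 2)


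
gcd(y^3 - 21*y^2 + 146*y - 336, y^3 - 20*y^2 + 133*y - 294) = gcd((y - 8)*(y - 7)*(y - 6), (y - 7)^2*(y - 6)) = y^2 - 13*y + 42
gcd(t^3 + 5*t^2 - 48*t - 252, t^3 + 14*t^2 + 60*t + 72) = t^2 + 12*t + 36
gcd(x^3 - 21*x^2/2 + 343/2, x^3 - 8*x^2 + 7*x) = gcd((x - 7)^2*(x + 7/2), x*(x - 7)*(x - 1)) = x - 7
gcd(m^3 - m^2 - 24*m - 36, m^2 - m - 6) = m + 2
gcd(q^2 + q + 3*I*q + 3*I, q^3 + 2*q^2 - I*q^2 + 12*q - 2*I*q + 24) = q + 3*I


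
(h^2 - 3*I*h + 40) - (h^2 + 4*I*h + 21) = -7*I*h + 19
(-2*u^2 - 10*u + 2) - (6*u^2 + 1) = -8*u^2 - 10*u + 1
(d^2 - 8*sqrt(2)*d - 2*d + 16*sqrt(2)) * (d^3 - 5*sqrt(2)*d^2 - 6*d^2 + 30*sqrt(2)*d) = d^5 - 13*sqrt(2)*d^4 - 8*d^4 + 92*d^3 + 104*sqrt(2)*d^3 - 640*d^2 - 156*sqrt(2)*d^2 + 960*d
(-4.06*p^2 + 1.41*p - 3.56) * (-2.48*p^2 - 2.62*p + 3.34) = 10.0688*p^4 + 7.1404*p^3 - 8.4258*p^2 + 14.0366*p - 11.8904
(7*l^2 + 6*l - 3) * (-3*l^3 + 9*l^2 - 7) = -21*l^5 + 45*l^4 + 63*l^3 - 76*l^2 - 42*l + 21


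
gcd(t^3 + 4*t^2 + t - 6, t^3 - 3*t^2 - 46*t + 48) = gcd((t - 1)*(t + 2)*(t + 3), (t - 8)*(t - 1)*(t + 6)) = t - 1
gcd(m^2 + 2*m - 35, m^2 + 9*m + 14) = m + 7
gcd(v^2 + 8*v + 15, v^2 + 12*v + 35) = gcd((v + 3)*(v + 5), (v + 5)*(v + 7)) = v + 5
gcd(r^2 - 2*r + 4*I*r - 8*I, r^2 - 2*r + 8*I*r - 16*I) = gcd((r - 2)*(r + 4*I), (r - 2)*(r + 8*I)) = r - 2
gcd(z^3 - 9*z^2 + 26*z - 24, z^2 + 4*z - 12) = z - 2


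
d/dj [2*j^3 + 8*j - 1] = 6*j^2 + 8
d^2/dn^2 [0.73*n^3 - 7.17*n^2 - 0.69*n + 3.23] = 4.38*n - 14.34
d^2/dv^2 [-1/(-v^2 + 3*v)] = 2*(-v*(v - 3) + (2*v - 3)^2)/(v^3*(v - 3)^3)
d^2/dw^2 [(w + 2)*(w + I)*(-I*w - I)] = -6*I*w + 2 - 6*I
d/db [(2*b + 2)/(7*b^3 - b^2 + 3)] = 2*(7*b^3 - b^2 - b*(b + 1)*(21*b - 2) + 3)/(7*b^3 - b^2 + 3)^2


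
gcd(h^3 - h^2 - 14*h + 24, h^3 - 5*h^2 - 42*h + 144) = h - 3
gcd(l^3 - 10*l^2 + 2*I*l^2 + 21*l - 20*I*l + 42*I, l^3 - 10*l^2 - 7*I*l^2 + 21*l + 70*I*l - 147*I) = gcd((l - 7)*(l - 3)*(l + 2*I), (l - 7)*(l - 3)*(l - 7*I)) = l^2 - 10*l + 21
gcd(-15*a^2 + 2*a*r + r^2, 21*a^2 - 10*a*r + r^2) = -3*a + r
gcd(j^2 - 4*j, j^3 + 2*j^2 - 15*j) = j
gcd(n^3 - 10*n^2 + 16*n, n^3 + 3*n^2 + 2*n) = n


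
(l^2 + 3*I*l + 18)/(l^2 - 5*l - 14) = (l^2 + 3*I*l + 18)/(l^2 - 5*l - 14)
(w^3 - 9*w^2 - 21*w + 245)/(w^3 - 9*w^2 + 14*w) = (w^2 - 2*w - 35)/(w*(w - 2))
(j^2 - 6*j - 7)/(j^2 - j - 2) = (j - 7)/(j - 2)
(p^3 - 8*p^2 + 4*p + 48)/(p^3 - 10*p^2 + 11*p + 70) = (p^2 - 10*p + 24)/(p^2 - 12*p + 35)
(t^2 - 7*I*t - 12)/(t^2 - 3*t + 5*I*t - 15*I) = (t^2 - 7*I*t - 12)/(t^2 + t*(-3 + 5*I) - 15*I)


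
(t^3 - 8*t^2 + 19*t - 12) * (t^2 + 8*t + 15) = t^5 - 30*t^3 + 20*t^2 + 189*t - 180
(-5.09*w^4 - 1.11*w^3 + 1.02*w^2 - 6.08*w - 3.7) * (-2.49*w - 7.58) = 12.6741*w^5 + 41.3461*w^4 + 5.874*w^3 + 7.4076*w^2 + 55.2994*w + 28.046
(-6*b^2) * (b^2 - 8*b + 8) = -6*b^4 + 48*b^3 - 48*b^2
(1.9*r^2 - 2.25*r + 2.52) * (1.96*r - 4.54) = 3.724*r^3 - 13.036*r^2 + 15.1542*r - 11.4408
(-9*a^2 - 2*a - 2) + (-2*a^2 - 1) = -11*a^2 - 2*a - 3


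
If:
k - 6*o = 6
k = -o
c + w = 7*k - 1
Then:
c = 5 - w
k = 6/7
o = -6/7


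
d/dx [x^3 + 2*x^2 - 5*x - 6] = 3*x^2 + 4*x - 5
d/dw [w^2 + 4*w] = 2*w + 4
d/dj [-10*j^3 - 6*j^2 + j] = -30*j^2 - 12*j + 1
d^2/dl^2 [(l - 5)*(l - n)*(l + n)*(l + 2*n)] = 12*l^2 + 12*l*n - 30*l - 2*n^2 - 20*n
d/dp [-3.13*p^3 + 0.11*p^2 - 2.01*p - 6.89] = -9.39*p^2 + 0.22*p - 2.01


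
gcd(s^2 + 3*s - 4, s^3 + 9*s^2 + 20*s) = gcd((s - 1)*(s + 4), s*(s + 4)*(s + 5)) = s + 4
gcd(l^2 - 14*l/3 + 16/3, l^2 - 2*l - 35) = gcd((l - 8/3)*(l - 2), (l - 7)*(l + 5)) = 1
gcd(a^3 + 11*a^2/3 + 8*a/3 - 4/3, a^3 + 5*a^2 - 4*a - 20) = a + 2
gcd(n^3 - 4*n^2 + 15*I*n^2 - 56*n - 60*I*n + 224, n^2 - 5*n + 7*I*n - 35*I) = n + 7*I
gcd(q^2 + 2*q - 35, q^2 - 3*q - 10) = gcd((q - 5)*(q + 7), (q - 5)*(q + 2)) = q - 5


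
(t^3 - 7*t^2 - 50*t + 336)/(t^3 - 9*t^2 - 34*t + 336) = (t^2 + t - 42)/(t^2 - t - 42)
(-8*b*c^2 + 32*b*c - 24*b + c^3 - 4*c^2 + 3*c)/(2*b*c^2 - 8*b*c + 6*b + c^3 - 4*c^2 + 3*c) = (-8*b + c)/(2*b + c)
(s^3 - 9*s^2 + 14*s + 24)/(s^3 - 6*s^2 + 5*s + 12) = (s - 6)/(s - 3)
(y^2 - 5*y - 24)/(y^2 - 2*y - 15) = (y - 8)/(y - 5)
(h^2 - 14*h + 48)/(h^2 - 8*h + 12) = (h - 8)/(h - 2)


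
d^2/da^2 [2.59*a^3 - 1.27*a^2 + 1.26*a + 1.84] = 15.54*a - 2.54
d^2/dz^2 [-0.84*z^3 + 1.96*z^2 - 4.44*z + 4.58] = 3.92 - 5.04*z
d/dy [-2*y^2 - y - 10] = -4*y - 1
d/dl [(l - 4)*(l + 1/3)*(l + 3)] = 3*l^2 - 4*l/3 - 37/3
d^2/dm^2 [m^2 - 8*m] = 2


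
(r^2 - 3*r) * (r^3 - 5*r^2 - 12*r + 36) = r^5 - 8*r^4 + 3*r^3 + 72*r^2 - 108*r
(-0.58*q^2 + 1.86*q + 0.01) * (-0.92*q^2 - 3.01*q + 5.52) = 0.5336*q^4 + 0.0345999999999997*q^3 - 8.8094*q^2 + 10.2371*q + 0.0552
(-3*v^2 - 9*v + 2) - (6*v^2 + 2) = -9*v^2 - 9*v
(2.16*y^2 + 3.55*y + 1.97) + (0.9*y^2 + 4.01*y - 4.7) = 3.06*y^2 + 7.56*y - 2.73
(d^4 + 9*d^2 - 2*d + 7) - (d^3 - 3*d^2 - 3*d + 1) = d^4 - d^3 + 12*d^2 + d + 6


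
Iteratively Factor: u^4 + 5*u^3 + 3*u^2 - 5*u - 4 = (u + 4)*(u^3 + u^2 - u - 1) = (u + 1)*(u + 4)*(u^2 - 1) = (u + 1)^2*(u + 4)*(u - 1)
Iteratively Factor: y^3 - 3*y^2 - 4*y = (y + 1)*(y^2 - 4*y) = y*(y + 1)*(y - 4)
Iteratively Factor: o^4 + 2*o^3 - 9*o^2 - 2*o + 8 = (o - 1)*(o^3 + 3*o^2 - 6*o - 8) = (o - 1)*(o + 4)*(o^2 - o - 2) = (o - 2)*(o - 1)*(o + 4)*(o + 1)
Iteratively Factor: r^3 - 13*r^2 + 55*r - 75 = (r - 5)*(r^2 - 8*r + 15) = (r - 5)^2*(r - 3)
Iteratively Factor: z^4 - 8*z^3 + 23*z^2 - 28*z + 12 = (z - 3)*(z^3 - 5*z^2 + 8*z - 4) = (z - 3)*(z - 1)*(z^2 - 4*z + 4) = (z - 3)*(z - 2)*(z - 1)*(z - 2)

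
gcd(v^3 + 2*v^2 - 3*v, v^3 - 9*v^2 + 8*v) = v^2 - v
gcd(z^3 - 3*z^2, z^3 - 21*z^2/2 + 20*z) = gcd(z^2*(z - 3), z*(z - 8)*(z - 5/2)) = z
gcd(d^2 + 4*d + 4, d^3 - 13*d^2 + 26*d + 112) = d + 2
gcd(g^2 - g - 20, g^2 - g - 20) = g^2 - g - 20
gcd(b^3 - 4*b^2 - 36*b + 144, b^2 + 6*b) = b + 6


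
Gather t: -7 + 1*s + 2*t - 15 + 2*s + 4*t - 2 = 3*s + 6*t - 24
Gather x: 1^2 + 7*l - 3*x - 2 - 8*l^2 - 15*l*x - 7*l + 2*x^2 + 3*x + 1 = -8*l^2 - 15*l*x + 2*x^2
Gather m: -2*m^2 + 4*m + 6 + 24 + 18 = -2*m^2 + 4*m + 48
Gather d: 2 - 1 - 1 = 0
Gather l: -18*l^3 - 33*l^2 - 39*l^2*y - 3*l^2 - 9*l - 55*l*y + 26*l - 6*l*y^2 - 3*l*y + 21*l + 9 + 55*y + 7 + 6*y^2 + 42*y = -18*l^3 + l^2*(-39*y - 36) + l*(-6*y^2 - 58*y + 38) + 6*y^2 + 97*y + 16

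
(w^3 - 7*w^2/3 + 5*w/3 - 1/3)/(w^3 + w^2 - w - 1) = (3*w^2 - 4*w + 1)/(3*(w^2 + 2*w + 1))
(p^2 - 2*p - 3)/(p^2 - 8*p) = (p^2 - 2*p - 3)/(p*(p - 8))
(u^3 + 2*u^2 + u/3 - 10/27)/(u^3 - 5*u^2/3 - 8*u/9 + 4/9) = (u + 5/3)/(u - 2)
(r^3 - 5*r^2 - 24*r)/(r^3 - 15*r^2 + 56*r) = (r + 3)/(r - 7)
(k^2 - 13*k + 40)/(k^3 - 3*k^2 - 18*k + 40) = (k - 8)/(k^2 + 2*k - 8)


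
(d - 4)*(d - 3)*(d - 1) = d^3 - 8*d^2 + 19*d - 12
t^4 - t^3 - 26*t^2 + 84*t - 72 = (t - 3)*(t - 2)^2*(t + 6)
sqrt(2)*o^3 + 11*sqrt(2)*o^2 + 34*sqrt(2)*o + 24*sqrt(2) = (o + 4)*(o + 6)*(sqrt(2)*o + sqrt(2))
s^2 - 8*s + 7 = (s - 7)*(s - 1)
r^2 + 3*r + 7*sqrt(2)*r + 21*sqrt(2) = (r + 3)*(r + 7*sqrt(2))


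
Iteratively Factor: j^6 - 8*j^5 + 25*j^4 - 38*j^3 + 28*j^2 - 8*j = (j - 2)*(j^5 - 6*j^4 + 13*j^3 - 12*j^2 + 4*j) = (j - 2)^2*(j^4 - 4*j^3 + 5*j^2 - 2*j) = (j - 2)^2*(j - 1)*(j^3 - 3*j^2 + 2*j) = (j - 2)^3*(j - 1)*(j^2 - j) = (j - 2)^3*(j - 1)^2*(j)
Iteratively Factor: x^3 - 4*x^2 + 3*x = (x - 3)*(x^2 - x) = x*(x - 3)*(x - 1)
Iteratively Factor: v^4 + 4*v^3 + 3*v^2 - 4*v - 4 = (v + 2)*(v^3 + 2*v^2 - v - 2) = (v + 2)^2*(v^2 - 1) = (v + 1)*(v + 2)^2*(v - 1)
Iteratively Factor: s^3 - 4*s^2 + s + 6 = (s - 3)*(s^2 - s - 2) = (s - 3)*(s - 2)*(s + 1)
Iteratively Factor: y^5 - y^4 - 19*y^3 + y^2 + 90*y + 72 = (y - 3)*(y^4 + 2*y^3 - 13*y^2 - 38*y - 24) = (y - 3)*(y + 3)*(y^3 - y^2 - 10*y - 8) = (y - 3)*(y + 1)*(y + 3)*(y^2 - 2*y - 8) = (y - 3)*(y + 1)*(y + 2)*(y + 3)*(y - 4)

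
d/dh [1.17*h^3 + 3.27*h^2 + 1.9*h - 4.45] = 3.51*h^2 + 6.54*h + 1.9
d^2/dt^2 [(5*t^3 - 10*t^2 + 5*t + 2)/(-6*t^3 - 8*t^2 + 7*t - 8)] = 6*(200*t^6 - 390*t^5 + 516*t^4 - 1341*t^3 + 76*t^2 + 208*t + 130)/(216*t^9 + 864*t^8 + 396*t^7 - 640*t^6 + 1842*t^5 + 696*t^4 - 1879*t^3 + 2712*t^2 - 1344*t + 512)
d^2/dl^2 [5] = 0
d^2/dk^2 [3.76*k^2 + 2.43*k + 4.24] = 7.52000000000000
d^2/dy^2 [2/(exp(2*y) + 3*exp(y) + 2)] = 2*(2*(2*exp(y) + 3)^2*exp(y) - (4*exp(y) + 3)*(exp(2*y) + 3*exp(y) + 2))*exp(y)/(exp(2*y) + 3*exp(y) + 2)^3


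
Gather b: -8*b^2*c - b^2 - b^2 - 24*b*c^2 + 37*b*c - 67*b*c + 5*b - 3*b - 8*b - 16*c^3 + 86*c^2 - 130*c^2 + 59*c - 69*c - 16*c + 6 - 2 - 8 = b^2*(-8*c - 2) + b*(-24*c^2 - 30*c - 6) - 16*c^3 - 44*c^2 - 26*c - 4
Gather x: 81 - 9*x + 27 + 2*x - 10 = 98 - 7*x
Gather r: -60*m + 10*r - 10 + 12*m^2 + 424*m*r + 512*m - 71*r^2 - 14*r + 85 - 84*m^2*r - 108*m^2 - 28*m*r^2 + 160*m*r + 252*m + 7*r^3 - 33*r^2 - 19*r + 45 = -96*m^2 + 704*m + 7*r^3 + r^2*(-28*m - 104) + r*(-84*m^2 + 584*m - 23) + 120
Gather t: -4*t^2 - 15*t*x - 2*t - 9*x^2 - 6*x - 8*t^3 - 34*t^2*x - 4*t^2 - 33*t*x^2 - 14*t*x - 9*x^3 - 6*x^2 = -8*t^3 + t^2*(-34*x - 8) + t*(-33*x^2 - 29*x - 2) - 9*x^3 - 15*x^2 - 6*x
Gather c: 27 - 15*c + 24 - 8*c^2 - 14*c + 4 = -8*c^2 - 29*c + 55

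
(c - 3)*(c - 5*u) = c^2 - 5*c*u - 3*c + 15*u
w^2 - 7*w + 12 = (w - 4)*(w - 3)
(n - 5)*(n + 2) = n^2 - 3*n - 10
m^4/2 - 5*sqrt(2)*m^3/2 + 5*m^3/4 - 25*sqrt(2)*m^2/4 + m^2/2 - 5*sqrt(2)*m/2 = m*(m/2 + 1)*(m + 1/2)*(m - 5*sqrt(2))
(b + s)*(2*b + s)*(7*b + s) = 14*b^3 + 23*b^2*s + 10*b*s^2 + s^3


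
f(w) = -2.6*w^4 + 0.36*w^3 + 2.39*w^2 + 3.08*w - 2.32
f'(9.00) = -7448.02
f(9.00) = -16577.17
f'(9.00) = -7448.02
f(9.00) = -16577.17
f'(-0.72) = 4.08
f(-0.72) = -4.13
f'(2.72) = -185.21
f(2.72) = -111.33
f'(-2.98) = 273.65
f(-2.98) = -204.84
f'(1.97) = -62.82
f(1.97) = -23.38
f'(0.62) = 3.98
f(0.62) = 0.21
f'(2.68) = -176.54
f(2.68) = -104.10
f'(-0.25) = 2.12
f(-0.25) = -2.96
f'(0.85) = 1.54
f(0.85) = 0.89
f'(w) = -10.4*w^3 + 1.08*w^2 + 4.78*w + 3.08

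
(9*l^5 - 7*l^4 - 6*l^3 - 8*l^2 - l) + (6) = 9*l^5 - 7*l^4 - 6*l^3 - 8*l^2 - l + 6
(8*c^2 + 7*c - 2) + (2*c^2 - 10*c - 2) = 10*c^2 - 3*c - 4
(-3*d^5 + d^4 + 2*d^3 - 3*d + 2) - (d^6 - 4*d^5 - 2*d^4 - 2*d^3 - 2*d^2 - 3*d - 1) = -d^6 + d^5 + 3*d^4 + 4*d^3 + 2*d^2 + 3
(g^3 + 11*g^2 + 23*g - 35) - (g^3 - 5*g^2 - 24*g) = 16*g^2 + 47*g - 35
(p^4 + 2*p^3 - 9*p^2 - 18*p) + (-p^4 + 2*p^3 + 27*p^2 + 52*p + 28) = 4*p^3 + 18*p^2 + 34*p + 28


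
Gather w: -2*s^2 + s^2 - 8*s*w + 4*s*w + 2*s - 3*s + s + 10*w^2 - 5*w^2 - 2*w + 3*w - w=-s^2 - 4*s*w + 5*w^2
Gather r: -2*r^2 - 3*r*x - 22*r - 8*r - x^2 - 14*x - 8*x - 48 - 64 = -2*r^2 + r*(-3*x - 30) - x^2 - 22*x - 112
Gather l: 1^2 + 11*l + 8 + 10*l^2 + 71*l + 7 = 10*l^2 + 82*l + 16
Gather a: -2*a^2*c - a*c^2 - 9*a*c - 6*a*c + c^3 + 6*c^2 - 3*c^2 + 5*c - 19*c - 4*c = -2*a^2*c + a*(-c^2 - 15*c) + c^3 + 3*c^2 - 18*c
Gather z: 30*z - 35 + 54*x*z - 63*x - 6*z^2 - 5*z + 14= -63*x - 6*z^2 + z*(54*x + 25) - 21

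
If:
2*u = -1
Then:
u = -1/2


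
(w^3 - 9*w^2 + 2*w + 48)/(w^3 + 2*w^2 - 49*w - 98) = (w^2 - 11*w + 24)/(w^2 - 49)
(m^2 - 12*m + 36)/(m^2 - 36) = (m - 6)/(m + 6)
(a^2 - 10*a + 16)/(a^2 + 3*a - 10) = (a - 8)/(a + 5)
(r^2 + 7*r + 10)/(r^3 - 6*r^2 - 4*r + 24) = (r + 5)/(r^2 - 8*r + 12)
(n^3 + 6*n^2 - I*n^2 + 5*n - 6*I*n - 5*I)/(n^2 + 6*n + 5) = n - I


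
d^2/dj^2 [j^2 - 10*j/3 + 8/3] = 2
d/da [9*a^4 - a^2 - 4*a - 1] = 36*a^3 - 2*a - 4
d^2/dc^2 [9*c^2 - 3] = 18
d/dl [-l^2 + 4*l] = 4 - 2*l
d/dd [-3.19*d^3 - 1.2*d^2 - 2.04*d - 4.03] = -9.57*d^2 - 2.4*d - 2.04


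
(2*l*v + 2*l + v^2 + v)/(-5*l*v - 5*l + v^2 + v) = (2*l + v)/(-5*l + v)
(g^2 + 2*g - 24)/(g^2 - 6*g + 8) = (g + 6)/(g - 2)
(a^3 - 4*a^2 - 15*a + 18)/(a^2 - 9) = (a^2 - 7*a + 6)/(a - 3)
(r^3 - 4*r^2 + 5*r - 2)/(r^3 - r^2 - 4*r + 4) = (r - 1)/(r + 2)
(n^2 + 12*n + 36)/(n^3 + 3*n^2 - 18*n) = (n + 6)/(n*(n - 3))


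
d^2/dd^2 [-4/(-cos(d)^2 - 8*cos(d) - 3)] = 8*(-2*sin(d)^4 + 27*sin(d)^2 + 27*cos(d) - 3*cos(3*d) + 36)/(-sin(d)^2 + 8*cos(d) + 4)^3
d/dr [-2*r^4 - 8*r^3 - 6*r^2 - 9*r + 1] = -8*r^3 - 24*r^2 - 12*r - 9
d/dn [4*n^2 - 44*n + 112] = 8*n - 44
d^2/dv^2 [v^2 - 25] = 2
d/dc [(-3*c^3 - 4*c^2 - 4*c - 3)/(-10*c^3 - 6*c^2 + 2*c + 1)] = (-22*c^4 - 92*c^3 - 131*c^2 - 44*c + 2)/(100*c^6 + 120*c^5 - 4*c^4 - 44*c^3 - 8*c^2 + 4*c + 1)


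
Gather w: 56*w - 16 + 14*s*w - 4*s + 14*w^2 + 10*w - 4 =-4*s + 14*w^2 + w*(14*s + 66) - 20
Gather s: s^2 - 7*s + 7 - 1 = s^2 - 7*s + 6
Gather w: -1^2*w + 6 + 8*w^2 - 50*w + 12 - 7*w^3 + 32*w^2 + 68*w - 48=-7*w^3 + 40*w^2 + 17*w - 30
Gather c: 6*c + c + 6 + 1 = 7*c + 7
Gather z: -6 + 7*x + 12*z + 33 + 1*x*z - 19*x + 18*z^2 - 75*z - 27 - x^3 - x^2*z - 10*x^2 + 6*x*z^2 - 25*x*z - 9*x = -x^3 - 10*x^2 - 21*x + z^2*(6*x + 18) + z*(-x^2 - 24*x - 63)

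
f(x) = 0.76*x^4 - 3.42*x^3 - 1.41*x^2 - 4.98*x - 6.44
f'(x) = 3.04*x^3 - 10.26*x^2 - 2.82*x - 4.98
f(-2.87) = 128.65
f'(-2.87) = -153.26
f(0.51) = -9.75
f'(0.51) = -8.68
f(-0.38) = -4.55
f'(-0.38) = -5.56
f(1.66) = -28.47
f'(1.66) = -24.03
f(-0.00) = -6.44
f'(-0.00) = -4.98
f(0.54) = -10.01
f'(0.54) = -9.02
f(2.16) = -41.70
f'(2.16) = -28.30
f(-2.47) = 77.08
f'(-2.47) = -106.42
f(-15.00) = 49768.51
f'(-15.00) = -12531.18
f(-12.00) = 21519.40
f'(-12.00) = -6701.70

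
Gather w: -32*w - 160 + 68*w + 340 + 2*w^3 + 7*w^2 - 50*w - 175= 2*w^3 + 7*w^2 - 14*w + 5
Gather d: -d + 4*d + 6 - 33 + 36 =3*d + 9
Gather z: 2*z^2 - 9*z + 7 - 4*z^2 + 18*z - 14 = -2*z^2 + 9*z - 7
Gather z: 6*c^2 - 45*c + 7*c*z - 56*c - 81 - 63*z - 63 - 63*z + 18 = 6*c^2 - 101*c + z*(7*c - 126) - 126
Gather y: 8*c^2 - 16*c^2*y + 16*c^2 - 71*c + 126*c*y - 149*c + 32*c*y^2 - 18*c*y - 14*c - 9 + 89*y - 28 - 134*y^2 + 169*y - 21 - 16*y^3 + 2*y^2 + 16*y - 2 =24*c^2 - 234*c - 16*y^3 + y^2*(32*c - 132) + y*(-16*c^2 + 108*c + 274) - 60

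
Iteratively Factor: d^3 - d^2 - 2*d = (d - 2)*(d^2 + d) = d*(d - 2)*(d + 1)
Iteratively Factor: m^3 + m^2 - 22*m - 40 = (m + 4)*(m^2 - 3*m - 10) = (m + 2)*(m + 4)*(m - 5)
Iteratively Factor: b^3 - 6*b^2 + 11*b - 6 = (b - 3)*(b^2 - 3*b + 2) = (b - 3)*(b - 1)*(b - 2)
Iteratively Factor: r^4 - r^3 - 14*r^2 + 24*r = (r + 4)*(r^3 - 5*r^2 + 6*r) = (r - 3)*(r + 4)*(r^2 - 2*r) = (r - 3)*(r - 2)*(r + 4)*(r)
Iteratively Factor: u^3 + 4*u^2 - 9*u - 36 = (u + 4)*(u^2 - 9) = (u + 3)*(u + 4)*(u - 3)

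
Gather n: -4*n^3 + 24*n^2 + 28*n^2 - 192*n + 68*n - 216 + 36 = -4*n^3 + 52*n^2 - 124*n - 180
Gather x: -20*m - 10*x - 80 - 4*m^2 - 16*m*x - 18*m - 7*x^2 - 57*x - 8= -4*m^2 - 38*m - 7*x^2 + x*(-16*m - 67) - 88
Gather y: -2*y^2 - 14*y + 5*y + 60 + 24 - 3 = -2*y^2 - 9*y + 81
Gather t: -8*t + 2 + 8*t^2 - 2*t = 8*t^2 - 10*t + 2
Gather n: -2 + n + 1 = n - 1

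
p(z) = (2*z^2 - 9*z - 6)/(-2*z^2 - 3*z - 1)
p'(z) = (4*z - 9)/(-2*z^2 - 3*z - 1) + (4*z + 3)*(2*z^2 - 9*z - 6)/(-2*z^2 - 3*z - 1)^2 = (-24*z^2 - 28*z - 9)/(4*z^4 + 12*z^3 + 13*z^2 + 6*z + 1)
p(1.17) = 1.90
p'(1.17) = -1.42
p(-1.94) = -7.01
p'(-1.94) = -6.14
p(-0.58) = -1.60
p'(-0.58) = -184.59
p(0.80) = 2.55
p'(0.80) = -2.13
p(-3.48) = -3.35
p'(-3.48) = -0.93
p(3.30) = 0.43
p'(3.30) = -0.34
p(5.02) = 0.01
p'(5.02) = -0.17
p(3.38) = 0.40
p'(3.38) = -0.33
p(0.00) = 6.00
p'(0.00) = -9.00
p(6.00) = -0.13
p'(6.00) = -0.13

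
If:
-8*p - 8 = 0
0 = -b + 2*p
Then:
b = -2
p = -1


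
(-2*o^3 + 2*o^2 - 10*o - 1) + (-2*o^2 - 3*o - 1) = -2*o^3 - 13*o - 2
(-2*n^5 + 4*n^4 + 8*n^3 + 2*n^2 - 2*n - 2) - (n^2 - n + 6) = -2*n^5 + 4*n^4 + 8*n^3 + n^2 - n - 8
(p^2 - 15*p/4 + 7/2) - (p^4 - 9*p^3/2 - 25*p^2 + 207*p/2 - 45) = -p^4 + 9*p^3/2 + 26*p^2 - 429*p/4 + 97/2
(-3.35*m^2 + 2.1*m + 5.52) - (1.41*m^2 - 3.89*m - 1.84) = -4.76*m^2 + 5.99*m + 7.36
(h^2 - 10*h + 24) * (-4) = -4*h^2 + 40*h - 96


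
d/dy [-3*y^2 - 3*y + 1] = -6*y - 3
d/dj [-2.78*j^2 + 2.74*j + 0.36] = 2.74 - 5.56*j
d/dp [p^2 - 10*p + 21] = 2*p - 10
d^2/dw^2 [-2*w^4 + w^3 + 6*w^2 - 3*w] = -24*w^2 + 6*w + 12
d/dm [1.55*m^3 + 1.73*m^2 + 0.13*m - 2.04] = 4.65*m^2 + 3.46*m + 0.13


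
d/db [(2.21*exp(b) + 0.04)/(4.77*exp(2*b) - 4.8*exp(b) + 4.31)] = (-10.5417*exp(2*b) - 0.381600000000001*exp(b) + 9.7171)*exp(b)/(22.7529*exp(4*b) - 45.792*exp(3*b) + 64.1574*exp(2*b) - 41.376*exp(b) + 18.5761)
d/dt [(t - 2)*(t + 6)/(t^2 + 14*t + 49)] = 2*(5*t + 26)/(t^3 + 21*t^2 + 147*t + 343)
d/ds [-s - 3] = -1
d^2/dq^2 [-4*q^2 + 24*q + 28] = -8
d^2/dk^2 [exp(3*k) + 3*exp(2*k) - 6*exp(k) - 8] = (9*exp(2*k) + 12*exp(k) - 6)*exp(k)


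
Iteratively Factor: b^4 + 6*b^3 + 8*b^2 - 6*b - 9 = (b + 3)*(b^3 + 3*b^2 - b - 3) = (b + 3)^2*(b^2 - 1) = (b - 1)*(b + 3)^2*(b + 1)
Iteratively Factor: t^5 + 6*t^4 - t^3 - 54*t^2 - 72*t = (t + 2)*(t^4 + 4*t^3 - 9*t^2 - 36*t) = (t - 3)*(t + 2)*(t^3 + 7*t^2 + 12*t) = (t - 3)*(t + 2)*(t + 4)*(t^2 + 3*t) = (t - 3)*(t + 2)*(t + 3)*(t + 4)*(t)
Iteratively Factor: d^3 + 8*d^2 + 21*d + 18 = (d + 3)*(d^2 + 5*d + 6) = (d + 2)*(d + 3)*(d + 3)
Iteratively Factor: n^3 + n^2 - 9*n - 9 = (n + 1)*(n^2 - 9) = (n + 1)*(n + 3)*(n - 3)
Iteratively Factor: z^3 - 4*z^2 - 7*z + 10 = (z - 5)*(z^2 + z - 2) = (z - 5)*(z - 1)*(z + 2)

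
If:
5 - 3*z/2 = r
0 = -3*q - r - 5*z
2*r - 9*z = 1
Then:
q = -61/24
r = 31/8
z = 3/4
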